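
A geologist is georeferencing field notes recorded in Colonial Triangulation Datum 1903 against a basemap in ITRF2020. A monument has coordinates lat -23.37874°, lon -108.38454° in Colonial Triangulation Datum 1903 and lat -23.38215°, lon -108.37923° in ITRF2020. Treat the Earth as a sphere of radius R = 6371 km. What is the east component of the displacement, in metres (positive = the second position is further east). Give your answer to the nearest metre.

ΔE = 542 m

Δφ = -23.38215° − -23.37874° = -0.00341°; Δλ = -108.37923° − -108.38454° = +0.00531°.
1° along a meridian = πR/180 = 111195 m.
ΔN = Δφ × 111195 = -379.2 m; ΔE = Δλ × 111195 × cos(-23.37874°) = +0.00531 × 111195 × 0.917902 = 542.0 m.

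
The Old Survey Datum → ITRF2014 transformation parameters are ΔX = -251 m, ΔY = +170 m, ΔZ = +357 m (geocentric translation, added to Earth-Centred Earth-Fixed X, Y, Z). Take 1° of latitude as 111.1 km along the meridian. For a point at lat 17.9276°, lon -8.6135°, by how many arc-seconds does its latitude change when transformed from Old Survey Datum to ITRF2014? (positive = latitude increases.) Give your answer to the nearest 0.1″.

Δφ = 13.7″

sin φ = 0.307815, cos φ = 0.951446, sin λ = -0.149768, cos λ = 0.988721.
North component: ΔN = −sin φ cos λ·ΔX − sin φ sin λ·ΔY + cos φ·ΔZ = −(0.307815)(0.988721)(-251) − (0.307815)(-0.149768)(170) + (0.951446)(357) = 423.89 m.
1° of latitude spans 111100 m, so Δφ = 423.89 / 111100 × 3600 = 13.736″.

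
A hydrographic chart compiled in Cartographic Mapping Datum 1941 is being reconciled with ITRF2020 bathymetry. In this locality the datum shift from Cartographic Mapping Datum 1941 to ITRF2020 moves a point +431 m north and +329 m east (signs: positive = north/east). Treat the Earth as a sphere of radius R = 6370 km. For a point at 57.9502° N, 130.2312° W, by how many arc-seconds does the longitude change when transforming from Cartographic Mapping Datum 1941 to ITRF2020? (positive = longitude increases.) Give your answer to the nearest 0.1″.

Δλ = 20.1″

At latitude 57.9502°, cos φ = 0.530656.
One radian of longitude at latitude φ spans R cos φ, so Δλ = ΔE / (R cos φ) = 329.0 / (6370000 × 0.530656) = 9.7329e-05 rad = 20.076″.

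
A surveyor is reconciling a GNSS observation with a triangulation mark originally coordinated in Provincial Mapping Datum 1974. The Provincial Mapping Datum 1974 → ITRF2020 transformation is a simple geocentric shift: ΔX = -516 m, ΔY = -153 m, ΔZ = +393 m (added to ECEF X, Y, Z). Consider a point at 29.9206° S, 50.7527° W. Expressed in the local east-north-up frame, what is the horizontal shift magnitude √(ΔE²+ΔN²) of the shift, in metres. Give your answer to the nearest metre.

550 m

The local east axis at (φ, λ) is (−sin λ, cos λ, 0), so ΔE = −sin(-50.7527°)·(-516) + cos(-50.7527°)·(-153) = -496.40 m.
The local north axis is (−sin φ cos λ, −sin φ sin λ, cos φ), giving ΔN = -162.837 + 59.101 + 340.620 = 236.88 m.
Horizontal magnitude = √(ΔE² + ΔN²) = √((-496.40)² + 236.88²) = 550.03 m.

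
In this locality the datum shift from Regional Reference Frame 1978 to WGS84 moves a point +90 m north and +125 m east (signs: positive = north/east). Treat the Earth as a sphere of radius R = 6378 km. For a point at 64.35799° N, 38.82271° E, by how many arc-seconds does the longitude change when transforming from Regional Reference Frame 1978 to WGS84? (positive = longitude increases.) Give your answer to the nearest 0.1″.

Δλ = 9.3″

At latitude 64.35799°, cos φ = 0.432747.
One radian of longitude at latitude φ spans R cos φ, so Δλ = ΔE / (R cos φ) = 125.0 / (6378000 × 0.432747) = 4.5289e-05 rad = 9.342″.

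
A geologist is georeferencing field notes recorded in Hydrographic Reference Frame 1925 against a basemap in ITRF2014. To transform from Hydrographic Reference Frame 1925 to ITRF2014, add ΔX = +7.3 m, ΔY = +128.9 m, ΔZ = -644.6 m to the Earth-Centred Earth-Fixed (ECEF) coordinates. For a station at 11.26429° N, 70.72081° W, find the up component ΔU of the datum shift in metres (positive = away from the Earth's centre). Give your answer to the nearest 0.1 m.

ΔU = -242.9 m

At φ = 11.26429°, λ = -70.72081°: sin φ = 0.195335, cos φ = 0.980737, sin λ = -0.943921, cos λ = 0.330172.
ΔU = cos φ cos λ·ΔX + cos φ sin λ·ΔY + sin φ·ΔZ = (0.980737)(0.330172)(7.3) + (0.980737)(-0.943921)(128.9) + (0.195335)(-644.6) = -242.88 m.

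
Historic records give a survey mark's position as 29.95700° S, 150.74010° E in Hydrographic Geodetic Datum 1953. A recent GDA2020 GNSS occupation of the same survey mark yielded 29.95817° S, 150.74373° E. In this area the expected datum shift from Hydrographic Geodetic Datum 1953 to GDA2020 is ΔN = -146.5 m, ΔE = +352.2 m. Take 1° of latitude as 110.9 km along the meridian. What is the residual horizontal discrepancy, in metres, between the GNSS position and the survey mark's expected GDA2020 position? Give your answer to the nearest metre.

Observed coordinate differences: Δφ = -0.00117°, Δλ = +0.00363°.
Converting to metres (1° lat = 110900 m, cos φ = 0.866400): observed ΔN = -129.8 m, observed ΔE = 348.8 m.
Subtracting the expected shift leaves a residual of -129.8 − (-146.5) = 16.7 m north and 348.8 − (352.2) = -3.4 m east.
Residual distance = √(16.7² + (-3.4)²) = 17.1 m.

17 m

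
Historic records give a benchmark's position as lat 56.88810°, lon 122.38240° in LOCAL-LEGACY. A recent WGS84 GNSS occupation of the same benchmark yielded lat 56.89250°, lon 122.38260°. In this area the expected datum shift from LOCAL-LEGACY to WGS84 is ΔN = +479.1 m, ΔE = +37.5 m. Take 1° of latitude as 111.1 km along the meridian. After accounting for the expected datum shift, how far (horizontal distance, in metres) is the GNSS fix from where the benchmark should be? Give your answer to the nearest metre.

27 m

Observed coordinate differences: Δφ = +0.00440°, Δλ = +0.00020°.
Converting to metres (1° lat = 111100 m, cos φ = 0.546276): observed ΔN = 488.8 m, observed ΔE = 12.1 m.
Subtracting the expected shift leaves a residual of 488.8 − (479.1) = 9.7 m north and 12.1 − (37.5) = -25.4 m east.
Residual distance = √(9.7² + (-25.4)²) = 27.2 m.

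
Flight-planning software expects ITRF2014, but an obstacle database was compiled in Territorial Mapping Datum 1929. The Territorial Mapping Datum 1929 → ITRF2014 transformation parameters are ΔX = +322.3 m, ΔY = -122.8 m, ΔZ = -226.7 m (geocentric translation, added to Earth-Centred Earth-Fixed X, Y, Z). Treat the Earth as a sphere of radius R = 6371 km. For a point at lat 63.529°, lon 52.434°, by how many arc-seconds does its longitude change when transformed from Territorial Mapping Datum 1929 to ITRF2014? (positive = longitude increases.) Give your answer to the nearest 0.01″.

Δλ = -23.99″

sin φ = 0.895160, cos φ = 0.445745, sin λ = 0.792652, cos λ = 0.609675.
East component: ΔE = −sin λ·ΔX + cos λ·ΔY = −(0.792652)(322.3) + (0.609675)(-122.8) = -330.34 m.
1° of latitude spans πR/180 = 111195 m; at latitude φ, 1° of longitude spans that × cos φ = 49564.6 m, so Δλ = -330.34 / 49564.6 × 3600 = -23.993″.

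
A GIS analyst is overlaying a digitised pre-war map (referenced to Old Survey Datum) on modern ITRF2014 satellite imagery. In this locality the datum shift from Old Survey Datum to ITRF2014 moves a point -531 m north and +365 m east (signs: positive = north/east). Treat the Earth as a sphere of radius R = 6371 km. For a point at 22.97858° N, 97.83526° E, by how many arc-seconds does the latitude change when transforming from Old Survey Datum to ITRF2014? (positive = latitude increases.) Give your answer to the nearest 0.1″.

Δφ = -17.2″

On a sphere of radius R, 1 rad of latitude = R, so Δφ = ΔN / R = -531.0 / 6371000 = -8.3346e-05 rad = -17.191″.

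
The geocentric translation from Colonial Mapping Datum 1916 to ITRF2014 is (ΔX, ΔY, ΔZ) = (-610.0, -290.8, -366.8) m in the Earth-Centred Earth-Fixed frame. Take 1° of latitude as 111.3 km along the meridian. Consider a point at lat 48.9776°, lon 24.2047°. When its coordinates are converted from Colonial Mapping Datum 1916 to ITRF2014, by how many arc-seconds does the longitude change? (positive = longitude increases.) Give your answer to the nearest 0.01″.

sin φ = 0.754453, cos φ = 0.656354, sin λ = 0.409998, cos λ = 0.912086.
East component: ΔE = −sin λ·ΔX + cos λ·ΔY = −(0.409998)(-610.0) + (0.912086)(-290.8) = -15.14 m.
1° of latitude spans 111300 m; at latitude φ, 1° of longitude spans that × cos φ = 73052.2 m, so Δλ = -15.14 / 73052.2 × 3600 = -0.746″.

Δλ = -0.75″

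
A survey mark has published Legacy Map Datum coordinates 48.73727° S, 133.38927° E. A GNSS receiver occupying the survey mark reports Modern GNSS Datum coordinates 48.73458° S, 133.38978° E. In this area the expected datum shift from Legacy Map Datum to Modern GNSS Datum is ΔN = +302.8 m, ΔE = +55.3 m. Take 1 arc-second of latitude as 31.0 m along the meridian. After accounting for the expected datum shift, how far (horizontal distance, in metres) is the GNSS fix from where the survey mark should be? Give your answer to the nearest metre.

18 m

Observed coordinate differences: Δφ = +0.00269°, Δλ = +0.00051°.
Converting to metres (1° lat = 111600 m, cos φ = 0.659513): observed ΔN = 300.2 m, observed ΔE = 37.5 m.
Subtracting the expected shift leaves a residual of 300.2 − (302.8) = -2.6 m north and 37.5 − (55.3) = -17.8 m east.
Residual distance = √((-2.6)² + (-17.8)²) = 18.0 m.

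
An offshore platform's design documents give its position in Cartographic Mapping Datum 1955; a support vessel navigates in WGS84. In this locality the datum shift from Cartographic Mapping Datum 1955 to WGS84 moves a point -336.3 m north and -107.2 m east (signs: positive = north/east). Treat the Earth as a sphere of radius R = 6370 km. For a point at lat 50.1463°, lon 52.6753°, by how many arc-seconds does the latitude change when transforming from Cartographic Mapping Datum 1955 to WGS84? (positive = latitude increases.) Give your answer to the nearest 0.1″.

Δφ = -10.9″

On a sphere of radius R, 1 rad of latitude = R, so Δφ = ΔN / R = -336.3 / 6370000 = -5.2794e-05 rad = -10.890″.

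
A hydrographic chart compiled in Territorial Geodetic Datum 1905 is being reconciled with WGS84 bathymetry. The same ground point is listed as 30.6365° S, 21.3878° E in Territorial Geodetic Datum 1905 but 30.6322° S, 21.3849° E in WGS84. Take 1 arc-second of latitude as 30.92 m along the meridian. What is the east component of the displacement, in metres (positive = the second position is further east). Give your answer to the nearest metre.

ΔE = -278 m

Δφ = -30.6322° − -30.6365° = +0.0043°; Δλ = 21.3849° − 21.3878° = -0.0029°.
1° of latitude = 3600 × 30.92 = 111312 m.
ΔN = Δφ × 111312 = 478.6 m; ΔE = Δλ × 111312 × cos(-30.6365°) = -0.0029 × 111312 × 0.860418 = -277.7 m.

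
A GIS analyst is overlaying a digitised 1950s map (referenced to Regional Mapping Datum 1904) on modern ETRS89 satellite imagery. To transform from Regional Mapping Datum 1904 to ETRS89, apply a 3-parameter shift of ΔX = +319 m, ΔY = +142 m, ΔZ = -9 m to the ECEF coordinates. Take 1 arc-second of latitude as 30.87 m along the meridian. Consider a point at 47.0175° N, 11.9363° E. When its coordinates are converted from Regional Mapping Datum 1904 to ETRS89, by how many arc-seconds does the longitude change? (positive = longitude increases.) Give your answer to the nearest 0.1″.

sin φ = 0.731562, cos φ = 0.681775, sin λ = 0.206824, cos λ = 0.978378.
East component: ΔE = −sin λ·ΔX + cos λ·ΔY = −(0.206824)(319) + (0.978378)(142) = 72.95 m.
1° of latitude spans 3600 × 30.87 = 111132 m; at latitude φ, 1° of longitude spans that × cos φ = 75767.0 m, so Δλ = 72.95 / 75767.0 × 3600 = 3.466″.

Δλ = 3.5″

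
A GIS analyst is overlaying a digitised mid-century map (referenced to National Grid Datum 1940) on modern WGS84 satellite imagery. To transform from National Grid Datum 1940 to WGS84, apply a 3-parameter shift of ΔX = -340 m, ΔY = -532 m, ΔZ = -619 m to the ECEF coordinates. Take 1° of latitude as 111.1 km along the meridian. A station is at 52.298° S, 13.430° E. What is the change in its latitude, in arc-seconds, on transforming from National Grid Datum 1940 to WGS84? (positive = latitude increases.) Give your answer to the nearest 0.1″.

Δφ = -23.9″

sin φ = -0.791202, cos φ = 0.611555, sin λ = 0.232257, cos λ = 0.972654.
North component: ΔN = −sin φ cos λ·ΔX − sin φ sin λ·ΔY + cos φ·ΔZ = −(-0.791202)(0.972654)(-340) − (-0.791202)(0.232257)(-532) + (0.611555)(-619) = -737.97 m.
1° of latitude spans 111100 m, so Δφ = -737.97 / 111100 × 3600 = -23.913″.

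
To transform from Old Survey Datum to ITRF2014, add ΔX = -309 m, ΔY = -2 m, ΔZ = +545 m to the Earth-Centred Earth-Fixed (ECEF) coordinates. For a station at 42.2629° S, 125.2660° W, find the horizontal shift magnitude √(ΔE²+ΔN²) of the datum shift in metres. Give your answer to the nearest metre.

At φ = -42.2629°, λ = -125.2660°: sin φ = -0.672533, cos φ = 0.740067, sin λ = -0.816480, cos λ = -0.577373.
ΔE = −sin λ·ΔX + cos λ·ΔY = −(-0.816480)·(-309) + (-0.577373)·(-2) = -251.14 m.
ΔN = −sin φ cos λ·ΔX − sin φ sin λ·ΔY + cos φ·ΔZ = −(-0.672533)(-0.577373)(-309) − (-0.672533)(-0.816480)(-2) + (0.740067)(545) = 524.42 m.
Horizontal magnitude = √(ΔE² + ΔN²) = √((-251.14)² + 524.42²) = 581.45 m.

581 m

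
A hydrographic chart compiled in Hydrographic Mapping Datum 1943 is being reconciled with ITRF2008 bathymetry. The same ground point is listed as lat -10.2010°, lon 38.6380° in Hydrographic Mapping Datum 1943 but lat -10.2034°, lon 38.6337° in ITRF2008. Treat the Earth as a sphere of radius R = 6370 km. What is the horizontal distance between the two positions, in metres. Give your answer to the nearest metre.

541 m

Δφ = -10.2034° − -10.2010° = -0.0024°; Δλ = 38.6337° − 38.6380° = -0.0043°.
1° along a meridian = πR/180 = 111177 m.
ΔN = Δφ × 111177 = -266.8 m; ΔE = Δλ × 111177 × cos(-10.2010°) = -0.0043 × 111177 × 0.984193 = -470.5 m.
Distance = √(ΔE² + ΔN²) = √((-470.5)² + (-266.8)²) = 540.9 m.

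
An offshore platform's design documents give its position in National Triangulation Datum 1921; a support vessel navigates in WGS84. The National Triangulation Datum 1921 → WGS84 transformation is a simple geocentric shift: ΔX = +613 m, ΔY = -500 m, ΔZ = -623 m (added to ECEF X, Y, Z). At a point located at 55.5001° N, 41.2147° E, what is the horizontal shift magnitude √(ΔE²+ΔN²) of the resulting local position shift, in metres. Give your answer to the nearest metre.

The local east axis at (φ, λ) is (−sin λ, cos λ, 0), so ΔE = −sin(41.2147°)·613 + cos(41.2147°)·(-500) = -780.02 m.
The local north axis is (−sin φ cos λ, −sin φ sin λ, cos φ), giving ΔN = -380.027 + 271.501 − 352.870 = -461.40 m.
Horizontal magnitude = √(ΔE² + ΔN²) = √((-780.02)² + (-461.40)²) = 906.26 m.

906 m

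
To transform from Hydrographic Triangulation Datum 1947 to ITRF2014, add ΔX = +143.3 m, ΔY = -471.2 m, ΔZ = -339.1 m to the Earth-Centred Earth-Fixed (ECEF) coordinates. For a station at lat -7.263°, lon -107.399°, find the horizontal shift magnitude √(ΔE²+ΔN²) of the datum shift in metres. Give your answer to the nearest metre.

398 m

At φ = -7.263°, λ = -107.399°: sin φ = -0.126424, cos φ = 0.991976, sin λ = -0.954246, cos λ = -0.299024.
ΔE = −sin λ·ΔX + cos λ·ΔY = −(-0.954246)·(143.3) + (-0.299024)·(-471.2) = 277.64 m.
ΔN = −sin φ cos λ·ΔX − sin φ sin λ·ΔY + cos φ·ΔZ = −(-0.126424)(-0.299024)(143.3) − (-0.126424)(-0.954246)(-471.2) + (0.991976)(-339.1) = -284.95 m.
Horizontal magnitude = √(ΔE² + ΔN²) = √(277.64² + (-284.95)²) = 397.85 m.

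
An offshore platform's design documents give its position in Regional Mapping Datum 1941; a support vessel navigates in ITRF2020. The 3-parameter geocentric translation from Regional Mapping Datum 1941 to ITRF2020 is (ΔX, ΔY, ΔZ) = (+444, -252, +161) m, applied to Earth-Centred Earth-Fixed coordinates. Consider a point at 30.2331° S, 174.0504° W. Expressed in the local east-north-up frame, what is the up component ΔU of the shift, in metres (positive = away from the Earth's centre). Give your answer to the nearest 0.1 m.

ΔU = -440.0 m

At φ = -30.2331°, λ = -174.0504°: sin φ = -0.503519, cos φ = 0.863984, sin λ = -0.103654, cos λ = -0.994613.
ΔU = cos φ cos λ·ΔX + cos φ sin λ·ΔY + sin φ·ΔZ = (0.863984)(-0.994613)(444) + (0.863984)(-0.103654)(-252) + (-0.503519)(161) = -440.04 m.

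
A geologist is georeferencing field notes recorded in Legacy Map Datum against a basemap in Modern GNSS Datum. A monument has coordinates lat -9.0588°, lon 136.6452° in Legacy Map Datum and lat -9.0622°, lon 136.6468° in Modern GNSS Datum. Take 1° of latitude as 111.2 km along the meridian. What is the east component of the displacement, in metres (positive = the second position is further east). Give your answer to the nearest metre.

ΔE = 176 m

Δφ = -9.0622° − -9.0588° = -0.0034°; Δλ = 136.6468° − 136.6452° = +0.0016°.
ΔN = Δφ × 111200 = -378.1 m; ΔE = Δλ × 111200 × cos(-9.0588°) = +0.0016 × 111200 × 0.987527 = 175.7 m.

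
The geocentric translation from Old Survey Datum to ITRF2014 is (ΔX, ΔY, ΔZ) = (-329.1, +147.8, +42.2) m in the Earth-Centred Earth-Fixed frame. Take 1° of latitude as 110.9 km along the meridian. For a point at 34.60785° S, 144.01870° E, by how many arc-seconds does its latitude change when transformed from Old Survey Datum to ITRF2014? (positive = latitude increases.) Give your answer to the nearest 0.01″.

sin φ = -0.567957, cos φ = 0.823059, sin λ = 0.587521, cos λ = -0.809209.
North component: ΔN = −sin φ cos λ·ΔX − sin φ sin λ·ΔY + cos φ·ΔZ = −(-0.567957)(-0.809209)(-329.1) − (-0.567957)(0.587521)(147.8) + (0.823059)(42.2) = 235.30 m.
1° of latitude spans 110900 m, so Δφ = 235.30 / 110900 × 3600 = 7.638″.

Δφ = 7.64″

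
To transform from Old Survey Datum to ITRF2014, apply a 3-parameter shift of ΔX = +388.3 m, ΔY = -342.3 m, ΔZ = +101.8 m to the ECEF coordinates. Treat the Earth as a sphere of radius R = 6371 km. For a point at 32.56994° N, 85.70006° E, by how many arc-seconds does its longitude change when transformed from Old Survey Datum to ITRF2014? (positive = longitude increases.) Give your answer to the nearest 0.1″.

Δλ = -15.9″

sin φ = 0.538329, cos φ = 0.842735, sin λ = 0.997185, cos λ = 0.074978.
East component: ΔE = −sin λ·ΔX + cos λ·ΔY = −(0.997185)(388.3) + (0.074978)(-342.3) = -412.87 m.
1° of latitude spans πR/180 = 111195 m; at latitude φ, 1° of longitude spans that × cos φ = 93707.9 m, so Δλ = -412.87 / 93707.9 × 3600 = -15.861″.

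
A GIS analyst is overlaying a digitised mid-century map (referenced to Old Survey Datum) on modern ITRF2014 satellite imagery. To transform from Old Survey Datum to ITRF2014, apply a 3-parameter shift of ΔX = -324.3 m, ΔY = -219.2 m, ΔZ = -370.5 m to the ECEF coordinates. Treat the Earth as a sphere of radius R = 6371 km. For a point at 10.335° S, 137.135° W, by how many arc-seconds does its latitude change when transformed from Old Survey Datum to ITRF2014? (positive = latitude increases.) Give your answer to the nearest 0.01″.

sin φ = -0.179403, cos φ = 0.983776, sin λ = -0.680273, cos λ = -0.732959.
North component: ΔN = −sin φ cos λ·ΔX − sin φ sin λ·ΔY + cos φ·ΔZ = −(-0.179403)(-0.732959)(-324.3) − (-0.179403)(-0.680273)(-219.2) + (0.983776)(-370.5) = -295.09 m.
1° of latitude spans πR/180 = 111195 m, so Δφ = -295.09 / 111195 × 3600 = -9.554″.

Δφ = -9.55″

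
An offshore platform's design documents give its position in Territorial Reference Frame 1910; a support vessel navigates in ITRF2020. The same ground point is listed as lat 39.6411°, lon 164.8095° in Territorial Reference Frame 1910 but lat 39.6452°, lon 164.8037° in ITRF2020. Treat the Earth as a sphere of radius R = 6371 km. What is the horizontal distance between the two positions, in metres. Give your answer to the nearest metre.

Δφ = 39.6452° − 39.6411° = +0.0041°; Δλ = 164.8037° − 164.8095° = -0.0058°.
1° along a meridian = πR/180 = 111195 m.
ΔN = Δφ × 111195 = 455.9 m; ΔE = Δλ × 111195 × cos(39.6411°) = -0.0058 × 111195 × 0.770056 = -496.6 m.
Distance = √(ΔE² + ΔN²) = √((-496.6)² + 455.9²) = 674.2 m.

674 m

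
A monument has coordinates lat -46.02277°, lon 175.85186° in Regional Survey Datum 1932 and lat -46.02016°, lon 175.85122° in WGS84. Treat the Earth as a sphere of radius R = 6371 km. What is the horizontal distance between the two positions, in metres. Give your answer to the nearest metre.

Δφ = -46.02016° − -46.02277° = +0.00261°; Δλ = 175.85122° − 175.85186° = -0.00064°.
1° along a meridian = πR/180 = 111195 m.
ΔN = Δφ × 111195 = 290.2 m; ΔE = Δλ × 111195 × cos(-46.02277°) = -0.00064 × 111195 × 0.694372 = -49.4 m.
Distance = √(ΔE² + ΔN²) = √((-49.4)² + 290.2²) = 294.4 m.

294 m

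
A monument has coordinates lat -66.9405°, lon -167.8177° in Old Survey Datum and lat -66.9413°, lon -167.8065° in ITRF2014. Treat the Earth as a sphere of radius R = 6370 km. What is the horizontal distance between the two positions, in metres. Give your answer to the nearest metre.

496 m

Δφ = -66.9413° − -66.9405° = -0.0008°; Δλ = -167.8065° − -167.8177° = +0.0112°.
1° along a meridian = πR/180 = 111177 m.
ΔN = Δφ × 111177 = -88.9 m; ΔE = Δλ × 111177 × cos(-66.9405°) = +0.0112 × 111177 × 0.391687 = 487.7 m.
Distance = √(ΔE² + ΔN²) = √(487.7² + (-88.9)²) = 495.8 m.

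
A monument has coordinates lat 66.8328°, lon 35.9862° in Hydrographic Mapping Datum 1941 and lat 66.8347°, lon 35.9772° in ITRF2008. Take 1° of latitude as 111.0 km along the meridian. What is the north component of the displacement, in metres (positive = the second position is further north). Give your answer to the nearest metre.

ΔN = 211 m

Δφ = 66.8347° − 66.8328° = +0.0019°; Δλ = 35.9772° − 35.9862° = -0.0090°.
ΔN = Δφ × 111000 = 210.9 m; ΔE = Δλ × 111000 × cos(66.8328°) = -0.0090 × 111000 × 0.393416 = -393.0 m.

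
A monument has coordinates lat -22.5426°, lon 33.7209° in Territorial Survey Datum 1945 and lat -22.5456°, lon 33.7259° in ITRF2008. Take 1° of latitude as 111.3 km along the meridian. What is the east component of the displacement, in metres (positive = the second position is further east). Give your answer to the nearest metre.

Δφ = -22.5456° − -22.5426° = -0.0030°; Δλ = 33.7259° − 33.7209° = +0.0050°.
ΔN = Δφ × 111300 = -333.9 m; ΔE = Δλ × 111300 × cos(-22.5426°) = +0.0050 × 111300 × 0.923595 = 514.0 m.

ΔE = 514 m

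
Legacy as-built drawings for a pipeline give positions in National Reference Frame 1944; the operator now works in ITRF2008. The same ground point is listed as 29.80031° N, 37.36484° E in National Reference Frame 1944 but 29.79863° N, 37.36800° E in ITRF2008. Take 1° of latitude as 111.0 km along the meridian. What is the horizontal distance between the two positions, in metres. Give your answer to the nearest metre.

357 m

Δφ = 29.79863° − 29.80031° = -0.00168°; Δλ = 37.36800° − 37.36484° = +0.00316°.
ΔN = Δφ × 111000 = -186.5 m; ΔE = Δλ × 111000 × cos(29.80031°) = +0.00316 × 111000 × 0.867763 = 304.4 m.
Distance = √(ΔE² + ΔN²) = √(304.4² + (-186.5)²) = 357.0 m.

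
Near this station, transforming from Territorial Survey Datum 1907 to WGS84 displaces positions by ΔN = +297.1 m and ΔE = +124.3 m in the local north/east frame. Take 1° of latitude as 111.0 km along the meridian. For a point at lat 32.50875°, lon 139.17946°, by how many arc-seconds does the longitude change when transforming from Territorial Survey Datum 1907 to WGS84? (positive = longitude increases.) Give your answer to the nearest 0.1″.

At latitude 32.50875°, cos φ = 0.843309.
1° of longitude at this latitude = 111.0 × cos φ = 93.61 km, so Δλ = 124.3 / 93607.3 = 0.0013279° = 4.780″.

Δλ = 4.8″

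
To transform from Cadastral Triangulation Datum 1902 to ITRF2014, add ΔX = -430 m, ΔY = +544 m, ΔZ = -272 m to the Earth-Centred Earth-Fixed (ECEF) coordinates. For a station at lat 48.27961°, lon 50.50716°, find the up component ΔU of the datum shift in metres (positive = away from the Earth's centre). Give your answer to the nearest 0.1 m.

ΔU = -105.6 m

The local up (radial) axis is (cos φ cos λ, cos φ sin λ, sin φ), giving ΔU = -181.995 + 279.380 − 203.021 = -105.64 m.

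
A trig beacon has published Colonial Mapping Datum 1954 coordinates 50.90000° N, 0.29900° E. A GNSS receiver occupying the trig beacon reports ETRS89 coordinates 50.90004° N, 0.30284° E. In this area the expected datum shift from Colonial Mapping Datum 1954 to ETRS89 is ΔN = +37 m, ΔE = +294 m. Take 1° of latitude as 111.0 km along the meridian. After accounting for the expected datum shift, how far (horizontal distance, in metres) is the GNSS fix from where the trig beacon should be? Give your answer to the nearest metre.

41 m

Observed coordinate differences: Δφ = +0.00004°, Δλ = +0.00384°.
Converting to metres (1° lat = 111000 m, cos φ = 0.630676): observed ΔN = 4.4 m, observed ΔE = 268.8 m.
Subtracting the expected shift leaves a residual of 4.4 − (37) = -32.6 m north and 268.8 − (294) = -25.2 m east.
Residual distance = √((-32.6)² + (-25.2)²) = 41.2 m.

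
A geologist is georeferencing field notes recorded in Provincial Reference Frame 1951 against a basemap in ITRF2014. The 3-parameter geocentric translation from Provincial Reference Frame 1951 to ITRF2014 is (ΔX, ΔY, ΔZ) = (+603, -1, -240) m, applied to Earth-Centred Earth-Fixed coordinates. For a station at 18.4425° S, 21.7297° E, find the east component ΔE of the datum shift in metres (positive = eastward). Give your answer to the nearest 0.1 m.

ΔE = -224.2 m

The local east axis at (φ, λ) is (−sin λ, cos λ, 0), so ΔE = −sin(21.7297°)·603 + cos(21.7297°)·(-1) = -224.18 m.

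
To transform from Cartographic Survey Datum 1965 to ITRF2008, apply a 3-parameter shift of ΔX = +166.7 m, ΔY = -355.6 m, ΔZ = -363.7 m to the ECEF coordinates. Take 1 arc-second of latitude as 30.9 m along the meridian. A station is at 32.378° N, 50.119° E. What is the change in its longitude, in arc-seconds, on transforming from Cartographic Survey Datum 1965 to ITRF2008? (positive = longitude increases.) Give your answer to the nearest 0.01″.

Δλ = -13.64″

sin φ = 0.535503, cos φ = 0.844534, sin λ = 0.767378, cos λ = 0.641195.
East component: ΔE = −sin λ·ΔX + cos λ·ΔY = −(0.767378)(166.7) + (0.641195)(-355.6) = -355.93 m.
1° of latitude spans 3600 × 30.90 = 111240 m; at latitude φ, 1° of longitude spans that × cos φ = 93945.9 m, so Δλ = -355.93 / 93945.9 × 3600 = -13.639″.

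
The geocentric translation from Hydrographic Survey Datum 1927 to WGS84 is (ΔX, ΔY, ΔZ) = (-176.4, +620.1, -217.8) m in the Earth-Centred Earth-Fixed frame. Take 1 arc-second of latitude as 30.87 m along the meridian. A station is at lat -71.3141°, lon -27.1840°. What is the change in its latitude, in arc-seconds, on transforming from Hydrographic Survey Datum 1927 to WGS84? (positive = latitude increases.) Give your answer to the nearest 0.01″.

Δφ = -15.77″

sin φ = -0.947289, cos φ = 0.320380, sin λ = -0.456850, cos λ = 0.889544.
North component: ΔN = −sin φ cos λ·ΔX − sin φ sin λ·ΔY + cos φ·ΔZ = −(-0.947289)(0.889544)(-176.4) − (-0.947289)(-0.456850)(620.1) + (0.320380)(-217.8) = -486.78 m.
1° of latitude spans 3600 × 30.87 = 111132 m, so Δφ = -486.78 / 111132 × 3600 = -15.769″.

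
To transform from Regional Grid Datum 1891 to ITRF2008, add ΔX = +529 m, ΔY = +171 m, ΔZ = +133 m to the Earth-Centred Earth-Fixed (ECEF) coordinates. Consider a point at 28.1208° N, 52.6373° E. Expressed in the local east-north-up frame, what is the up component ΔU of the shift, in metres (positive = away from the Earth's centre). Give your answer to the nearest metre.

At φ = 28.1208°, λ = 52.6373°: sin φ = 0.471332, cos φ = 0.881956, sin λ = 0.794810, cos λ = 0.606859.
ΔU = cos φ cos λ·ΔX + cos φ sin λ·ΔY + sin φ·ΔZ = (0.881956)(0.606859)(529) + (0.881956)(0.794810)(171) + (0.471332)(133) = 465.69 m.

ΔU = 466 m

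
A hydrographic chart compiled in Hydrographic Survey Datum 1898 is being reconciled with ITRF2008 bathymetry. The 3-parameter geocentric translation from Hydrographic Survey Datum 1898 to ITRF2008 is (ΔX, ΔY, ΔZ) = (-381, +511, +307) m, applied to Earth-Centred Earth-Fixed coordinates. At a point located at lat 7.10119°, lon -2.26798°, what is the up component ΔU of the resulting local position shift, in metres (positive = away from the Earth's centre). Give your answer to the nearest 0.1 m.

The local up (radial) axis is (cos φ cos λ, cos φ sin λ, sin φ), giving ΔU = -377.781 − 20.067 + 37.952 = -359.90 m.

ΔU = -359.9 m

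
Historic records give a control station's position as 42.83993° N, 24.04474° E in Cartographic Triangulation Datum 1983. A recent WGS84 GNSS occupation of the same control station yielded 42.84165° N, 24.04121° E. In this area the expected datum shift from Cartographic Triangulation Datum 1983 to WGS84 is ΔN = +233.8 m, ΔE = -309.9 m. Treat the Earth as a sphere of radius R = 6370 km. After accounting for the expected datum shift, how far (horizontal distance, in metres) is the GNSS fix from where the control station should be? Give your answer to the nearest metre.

Observed coordinate differences: Δφ = +0.00172°, Δλ = -0.00353°.
Converting to metres (1° lat = 111177 m, cos φ = 0.733256): observed ΔN = 191.2 m, observed ΔE = -287.8 m.
Subtracting the expected shift leaves a residual of 191.2 − (233.8) = -42.6 m north and -287.8 − (-309.9) = 22.1 m east.
Residual distance = √((-42.6)² + 22.1²) = 48.0 m.

48 m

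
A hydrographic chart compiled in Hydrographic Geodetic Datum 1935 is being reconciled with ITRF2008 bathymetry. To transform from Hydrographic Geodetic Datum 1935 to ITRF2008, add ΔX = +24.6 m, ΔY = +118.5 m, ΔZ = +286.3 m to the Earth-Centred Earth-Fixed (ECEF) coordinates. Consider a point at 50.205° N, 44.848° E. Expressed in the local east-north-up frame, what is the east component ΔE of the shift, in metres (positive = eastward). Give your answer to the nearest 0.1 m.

ΔE = 66.7 m

At φ = 50.205°, λ = 44.848°: sin φ = 0.768339, cos φ = 0.640043, sin λ = 0.705228, cos λ = 0.708980.
ΔE = −sin λ·ΔX + cos λ·ΔY = −(0.705228)·(24.6) + (0.708980)·(118.5) = 66.67 m.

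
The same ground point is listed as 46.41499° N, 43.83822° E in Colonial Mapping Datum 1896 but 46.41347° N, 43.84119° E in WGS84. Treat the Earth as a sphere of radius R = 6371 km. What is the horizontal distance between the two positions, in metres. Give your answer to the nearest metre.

Δφ = 46.41347° − 46.41499° = -0.00152°; Δλ = 43.84119° − 43.83822° = +0.00297°.
1° along a meridian = πR/180 = 111195 m.
ΔN = Δφ × 111195 = -169.0 m; ΔE = Δλ × 111195 × cos(46.41499°) = +0.00297 × 111195 × 0.689430 = 227.7 m.
Distance = √(ΔE² + ΔN²) = √(227.7² + (-169.0)²) = 283.6 m.

284 m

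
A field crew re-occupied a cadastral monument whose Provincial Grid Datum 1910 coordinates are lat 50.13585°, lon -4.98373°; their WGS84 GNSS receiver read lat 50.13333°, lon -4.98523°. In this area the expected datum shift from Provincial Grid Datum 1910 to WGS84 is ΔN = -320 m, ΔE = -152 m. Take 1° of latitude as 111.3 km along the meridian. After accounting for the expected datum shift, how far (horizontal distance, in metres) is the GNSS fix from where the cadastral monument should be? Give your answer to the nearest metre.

Observed coordinate differences: Δφ = -0.00252°, Δλ = -0.00150°.
Converting to metres (1° lat = 111300 m, cos φ = 0.640969): observed ΔN = -280.5 m, observed ΔE = -107.0 m.
Subtracting the expected shift leaves a residual of -280.5 − (-320) = 39.5 m north and -107.0 − (-152) = 45.0 m east.
Residual distance = √(39.5² + 45.0²) = 59.9 m.

60 m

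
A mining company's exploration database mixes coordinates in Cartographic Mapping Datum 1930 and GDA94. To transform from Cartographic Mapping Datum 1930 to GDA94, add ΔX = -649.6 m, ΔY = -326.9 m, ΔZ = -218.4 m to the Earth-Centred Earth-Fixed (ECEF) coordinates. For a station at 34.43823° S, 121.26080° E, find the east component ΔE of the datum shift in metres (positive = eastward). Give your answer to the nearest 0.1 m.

The local east axis at (φ, λ) is (−sin λ, cos λ, 0), so ΔE = −sin(121.26080°)·(-649.6) + cos(121.26080°)·(-326.9) = 724.93 m.

ΔE = 724.9 m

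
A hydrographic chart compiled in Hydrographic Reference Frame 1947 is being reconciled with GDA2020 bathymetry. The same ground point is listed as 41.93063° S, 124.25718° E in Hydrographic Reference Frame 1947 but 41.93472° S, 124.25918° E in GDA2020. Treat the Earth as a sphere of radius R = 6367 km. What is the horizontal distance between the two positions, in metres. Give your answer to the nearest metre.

Δφ = -41.93472° − -41.93063° = -0.00409°; Δλ = 124.25918° − 124.25718° = +0.00200°.
1° along a meridian = πR/180 = 111125 m.
ΔN = Δφ × 111125 = -454.5 m; ΔE = Δλ × 111125 × cos(-41.93063°) = +0.00200 × 111125 × 0.743954 = 165.3 m.
Distance = √(ΔE² + ΔN²) = √(165.3² + (-454.5)²) = 483.6 m.

484 m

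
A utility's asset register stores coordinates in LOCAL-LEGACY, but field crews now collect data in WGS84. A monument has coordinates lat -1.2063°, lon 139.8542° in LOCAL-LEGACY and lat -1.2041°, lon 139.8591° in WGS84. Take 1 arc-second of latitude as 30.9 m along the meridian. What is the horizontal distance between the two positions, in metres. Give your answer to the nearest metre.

597 m

Δφ = -1.2041° − -1.2063° = +0.0022°; Δλ = 139.8591° − 139.8542° = +0.0049°.
1° of latitude = 3600 × 30.90 = 111240 m.
ΔN = Δφ × 111240 = 244.7 m; ΔE = Δλ × 111240 × cos(-1.2063°) = +0.0049 × 111240 × 0.999778 = 545.0 m.
Distance = √(ΔE² + ΔN²) = √(545.0² + 244.7²) = 597.4 m.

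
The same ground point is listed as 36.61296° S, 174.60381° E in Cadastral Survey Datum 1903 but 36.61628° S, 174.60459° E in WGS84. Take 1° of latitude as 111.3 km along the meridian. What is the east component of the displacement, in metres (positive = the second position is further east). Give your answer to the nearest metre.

ΔE = 70 m

Δφ = -36.61628° − -36.61296° = -0.00332°; Δλ = 174.60459° − 174.60381° = +0.00078°.
ΔN = Δφ × 111300 = -369.5 m; ΔE = Δλ × 111300 × cos(-36.61296°) = +0.00078 × 111300 × 0.802683 = 69.7 m.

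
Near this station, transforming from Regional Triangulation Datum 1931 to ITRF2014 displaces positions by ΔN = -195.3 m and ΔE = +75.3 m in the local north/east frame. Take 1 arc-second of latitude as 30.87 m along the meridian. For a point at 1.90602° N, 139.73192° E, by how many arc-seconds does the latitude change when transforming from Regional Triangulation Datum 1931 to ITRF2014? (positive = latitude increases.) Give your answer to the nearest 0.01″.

1″ of latitude = 30.87 m, so Δφ = -195.3 / 30.87 = -6.327″.

Δφ = -6.33″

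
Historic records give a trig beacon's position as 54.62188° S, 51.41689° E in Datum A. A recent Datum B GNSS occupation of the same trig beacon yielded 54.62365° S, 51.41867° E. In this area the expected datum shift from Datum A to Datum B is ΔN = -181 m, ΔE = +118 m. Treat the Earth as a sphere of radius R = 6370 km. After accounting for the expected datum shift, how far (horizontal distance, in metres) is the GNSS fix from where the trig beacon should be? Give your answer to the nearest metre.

Observed coordinate differences: Δφ = -0.00177°, Δλ = +0.00178°.
Converting to metres (1° lat = 111177 m, cos φ = 0.578970): observed ΔN = -196.8 m, observed ΔE = 114.6 m.
Subtracting the expected shift leaves a residual of -196.8 − (-181) = -15.8 m north and 114.6 − (118) = -3.4 m east.
Residual distance = √((-15.8)² + (-3.4)²) = 16.2 m.

16 m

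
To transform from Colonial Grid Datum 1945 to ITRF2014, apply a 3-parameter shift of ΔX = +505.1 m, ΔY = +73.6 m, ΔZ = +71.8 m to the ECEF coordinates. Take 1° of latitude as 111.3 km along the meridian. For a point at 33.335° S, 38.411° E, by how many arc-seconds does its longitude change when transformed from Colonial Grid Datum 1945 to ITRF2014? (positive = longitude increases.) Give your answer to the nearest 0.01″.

sin φ = -0.549533, cos φ = 0.835472, sin λ = 0.621298, cos λ = 0.783574.
East component: ΔE = −sin λ·ΔX + cos λ·ΔY = −(0.621298)(505.1) + (0.783574)(73.6) = -256.15 m.
1° of latitude spans 111300 m; at latitude φ, 1° of longitude spans that × cos φ = 92988.0 m, so Δλ = -256.15 / 92988.0 × 3600 = -9.917″.

Δλ = -9.92″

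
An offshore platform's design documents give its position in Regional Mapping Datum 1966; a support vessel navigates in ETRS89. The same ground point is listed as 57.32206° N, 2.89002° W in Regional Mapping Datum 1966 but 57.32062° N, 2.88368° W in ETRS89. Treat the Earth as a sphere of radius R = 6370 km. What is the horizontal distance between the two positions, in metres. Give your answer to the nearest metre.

413 m

Δφ = 57.32062° − 57.32206° = -0.00144°; Δλ = -2.88368° − -2.89002° = +0.00634°.
1° along a meridian = πR/180 = 111177 m.
ΔN = Δφ × 111177 = -160.1 m; ΔE = Δλ × 111177 × cos(57.32206°) = +0.00634 × 111177 × 0.539916 = 380.6 m.
Distance = √(ΔE² + ΔN²) = √(380.6² + (-160.1)²) = 412.9 m.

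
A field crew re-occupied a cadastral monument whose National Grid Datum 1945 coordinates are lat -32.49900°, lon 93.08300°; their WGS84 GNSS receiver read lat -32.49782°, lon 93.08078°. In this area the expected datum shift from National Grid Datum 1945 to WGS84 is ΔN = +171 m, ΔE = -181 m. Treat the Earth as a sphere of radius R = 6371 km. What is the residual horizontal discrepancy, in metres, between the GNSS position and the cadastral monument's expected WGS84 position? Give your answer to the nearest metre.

Observed coordinate differences: Δφ = +0.00118°, Δλ = -0.00222°.
Converting to metres (1° lat = 111195 m, cos φ = 0.843401): observed ΔN = 131.2 m, observed ΔE = -208.2 m.
Subtracting the expected shift leaves a residual of 131.2 − (171) = -39.8 m north and -208.2 − (-181) = -27.2 m east.
Residual distance = √((-39.8)² + (-27.2)²) = 48.2 m.

48 m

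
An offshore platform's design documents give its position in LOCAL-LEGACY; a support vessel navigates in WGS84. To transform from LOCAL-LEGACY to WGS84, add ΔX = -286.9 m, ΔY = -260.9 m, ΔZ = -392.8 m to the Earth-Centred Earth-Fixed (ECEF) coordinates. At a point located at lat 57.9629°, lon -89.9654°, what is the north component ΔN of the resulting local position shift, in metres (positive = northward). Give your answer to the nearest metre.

The local north axis is (−sin φ cos λ, −sin φ sin λ, cos φ), giving ΔN = 0.147 − 221.166 − 208.368 = -429.39 m.

ΔN = -429 m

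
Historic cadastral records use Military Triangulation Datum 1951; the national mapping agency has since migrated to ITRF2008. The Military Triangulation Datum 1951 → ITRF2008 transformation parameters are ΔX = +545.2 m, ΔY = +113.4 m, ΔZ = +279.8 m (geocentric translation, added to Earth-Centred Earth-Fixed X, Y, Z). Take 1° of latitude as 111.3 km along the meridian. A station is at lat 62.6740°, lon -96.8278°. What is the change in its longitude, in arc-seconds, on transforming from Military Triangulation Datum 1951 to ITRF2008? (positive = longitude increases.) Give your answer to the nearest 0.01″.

Δλ = 37.19″

sin φ = 0.888409, cos φ = 0.459053, sin λ = -0.992908, cos λ = -0.118886.
East component: ΔE = −sin λ·ΔX + cos λ·ΔY = −(-0.992908)(545.2) + (-0.118886)(113.4) = 527.85 m.
1° of latitude spans 111300 m; at latitude φ, 1° of longitude spans that × cos φ = 51092.6 m, so Δλ = 527.85 / 51092.6 × 3600 = 37.193″.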